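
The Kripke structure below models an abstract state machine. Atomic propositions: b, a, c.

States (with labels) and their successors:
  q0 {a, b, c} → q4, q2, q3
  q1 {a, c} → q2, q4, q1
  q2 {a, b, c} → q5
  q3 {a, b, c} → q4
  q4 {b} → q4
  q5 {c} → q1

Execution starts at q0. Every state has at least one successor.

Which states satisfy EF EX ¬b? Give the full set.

States satisfying EX ¬b: {q1, q2, q5}.
States satisfying EF EX ¬b: {q0, q1, q2, q5}.

{q0, q1, q2, q5}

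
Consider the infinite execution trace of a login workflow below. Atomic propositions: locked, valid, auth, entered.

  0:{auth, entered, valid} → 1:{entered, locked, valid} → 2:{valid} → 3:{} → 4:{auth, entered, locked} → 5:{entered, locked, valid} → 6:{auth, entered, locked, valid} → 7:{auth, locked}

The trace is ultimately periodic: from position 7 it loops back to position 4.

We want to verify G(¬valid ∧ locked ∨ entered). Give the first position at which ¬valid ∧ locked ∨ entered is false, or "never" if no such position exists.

2

Check ¬valid ∧ locked ∨ entered at each position in order: 0 ✓, 1 ✓.
At position 2 the labels are {valid}, so ¬valid ∧ locked ∨ entered is false there. This is the first violation.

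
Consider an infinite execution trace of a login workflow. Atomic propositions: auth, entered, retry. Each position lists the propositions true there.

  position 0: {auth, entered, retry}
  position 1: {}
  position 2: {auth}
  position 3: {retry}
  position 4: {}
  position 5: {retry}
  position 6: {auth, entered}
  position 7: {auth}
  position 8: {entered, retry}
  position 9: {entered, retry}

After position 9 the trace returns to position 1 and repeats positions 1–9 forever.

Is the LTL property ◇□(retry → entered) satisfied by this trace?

□(retry → entered) is false at every position 0..9, so it never becomes true and ◇□(retry → entered) fails.

Violated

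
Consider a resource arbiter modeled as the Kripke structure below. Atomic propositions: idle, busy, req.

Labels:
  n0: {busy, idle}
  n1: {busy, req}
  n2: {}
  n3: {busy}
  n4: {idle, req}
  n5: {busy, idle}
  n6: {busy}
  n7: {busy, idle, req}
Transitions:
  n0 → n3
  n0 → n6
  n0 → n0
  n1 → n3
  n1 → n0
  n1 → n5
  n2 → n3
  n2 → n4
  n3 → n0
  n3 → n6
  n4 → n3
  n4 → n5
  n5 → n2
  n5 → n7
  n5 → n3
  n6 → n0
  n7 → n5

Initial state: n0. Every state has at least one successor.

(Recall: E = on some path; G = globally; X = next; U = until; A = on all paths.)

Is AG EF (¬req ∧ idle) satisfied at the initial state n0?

Yes

States satisfying EF (¬req ∧ idle): {n0, n1, n2, n3, n4, n5, n6, n7}.
States satisfying AG EF (¬req ∧ idle): {n0, n1, n2, n3, n4, n5, n6, n7}.
Every state reachable from n0 satisfies EF (¬req ∧ idle).
n0 ∈ Sat(AG EF (¬req ∧ idle)).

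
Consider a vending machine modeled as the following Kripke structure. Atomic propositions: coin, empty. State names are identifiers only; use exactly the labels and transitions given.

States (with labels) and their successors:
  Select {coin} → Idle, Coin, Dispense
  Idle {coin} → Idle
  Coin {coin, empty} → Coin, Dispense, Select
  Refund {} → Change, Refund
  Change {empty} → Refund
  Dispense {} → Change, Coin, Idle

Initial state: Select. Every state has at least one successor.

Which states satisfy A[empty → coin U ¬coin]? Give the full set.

States satisfying empty → coin: {Select, Idle, Coin, Refund, Dispense}.
States satisfying ¬coin: {Refund, Change, Dispense}.
States satisfying A[empty → coin U ¬coin]: {Refund, Change, Dispense}.

{Refund, Change, Dispense}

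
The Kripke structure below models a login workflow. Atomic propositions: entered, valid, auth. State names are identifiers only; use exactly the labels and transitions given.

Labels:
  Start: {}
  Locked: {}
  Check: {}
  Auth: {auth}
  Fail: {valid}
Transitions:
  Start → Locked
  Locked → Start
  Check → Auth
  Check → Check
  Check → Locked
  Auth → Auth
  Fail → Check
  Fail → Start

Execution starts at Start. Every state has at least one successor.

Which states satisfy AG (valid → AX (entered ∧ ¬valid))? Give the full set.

States satisfying valid → AX (entered ∧ ¬valid): {Start, Locked, Check, Auth}.
States satisfying AG (valid → AX (entered ∧ ¬valid)): {Start, Locked, Check, Auth}.

{Start, Locked, Check, Auth}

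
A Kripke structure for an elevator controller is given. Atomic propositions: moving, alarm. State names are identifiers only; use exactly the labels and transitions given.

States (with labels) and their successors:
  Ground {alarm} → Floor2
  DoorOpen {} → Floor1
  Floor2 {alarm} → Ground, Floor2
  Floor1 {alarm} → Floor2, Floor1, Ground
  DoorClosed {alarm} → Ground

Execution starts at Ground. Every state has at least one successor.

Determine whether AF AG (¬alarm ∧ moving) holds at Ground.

States satisfying AG (¬alarm ∧ moving): ∅.
States satisfying AF AG (¬alarm ∧ moving): ∅.
There is a path from Ground along which AG (¬alarm ∧ moving) never holds.
Ground ∉ Sat(AF AG (¬alarm ∧ moving)).

No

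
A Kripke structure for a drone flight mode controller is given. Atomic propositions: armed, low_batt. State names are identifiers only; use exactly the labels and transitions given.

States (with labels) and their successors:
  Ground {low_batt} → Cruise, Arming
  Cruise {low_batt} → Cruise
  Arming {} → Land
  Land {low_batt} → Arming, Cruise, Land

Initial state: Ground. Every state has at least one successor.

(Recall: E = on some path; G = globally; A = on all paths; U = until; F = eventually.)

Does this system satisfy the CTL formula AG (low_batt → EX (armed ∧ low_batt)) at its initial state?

States satisfying low_batt → EX (armed ∧ low_batt): {Arming}.
States satisfying AG (low_batt → EX (armed ∧ low_batt)): ∅.
Cruise is reachable from Ground and violates low_batt → EX (armed ∧ low_batt), so AG fails at Ground.
Ground ∉ Sat(AG (low_batt → EX (armed ∧ low_batt))).

Does not hold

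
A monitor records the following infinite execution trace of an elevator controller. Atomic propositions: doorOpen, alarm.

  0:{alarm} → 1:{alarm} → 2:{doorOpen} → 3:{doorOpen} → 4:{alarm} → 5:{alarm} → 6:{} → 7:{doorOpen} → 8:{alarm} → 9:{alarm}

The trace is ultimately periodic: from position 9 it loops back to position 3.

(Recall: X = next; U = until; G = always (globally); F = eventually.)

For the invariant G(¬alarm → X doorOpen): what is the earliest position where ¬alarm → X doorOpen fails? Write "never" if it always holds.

Check ¬alarm → X doorOpen at each position in order: 0 ✓, 1 ✓, 2 ✓.
At position 3 the labels are {doorOpen} and the next position 4 has {alarm}, so ¬alarm → X doorOpen is false there. This is the first violation.

3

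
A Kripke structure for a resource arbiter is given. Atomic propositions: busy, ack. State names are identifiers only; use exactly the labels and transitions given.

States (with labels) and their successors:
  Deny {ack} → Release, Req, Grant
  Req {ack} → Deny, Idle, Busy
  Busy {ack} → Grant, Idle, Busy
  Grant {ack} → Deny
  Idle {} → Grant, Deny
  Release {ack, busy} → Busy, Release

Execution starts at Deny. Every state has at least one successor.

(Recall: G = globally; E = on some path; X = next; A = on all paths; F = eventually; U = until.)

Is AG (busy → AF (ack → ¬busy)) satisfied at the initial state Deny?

States satisfying busy → AF (ack → ¬busy): {Deny, Req, Busy, Grant, Idle}.
States satisfying AG (busy → AF (ack → ¬busy)): ∅.
Release is reachable from Deny and violates busy → AF (ack → ¬busy), so AG fails at Deny.
Deny ∉ Sat(AG (busy → AF (ack → ¬busy))).

Does not hold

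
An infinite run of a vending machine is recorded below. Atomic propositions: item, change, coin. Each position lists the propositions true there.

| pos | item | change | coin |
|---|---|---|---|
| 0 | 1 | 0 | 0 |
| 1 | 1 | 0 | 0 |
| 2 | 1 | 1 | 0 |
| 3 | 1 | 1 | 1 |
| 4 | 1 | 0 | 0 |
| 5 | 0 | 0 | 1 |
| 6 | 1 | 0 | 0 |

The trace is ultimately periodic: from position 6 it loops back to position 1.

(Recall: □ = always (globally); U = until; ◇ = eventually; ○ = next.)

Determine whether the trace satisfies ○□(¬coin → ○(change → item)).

The position after 0 is 1; □(¬coin → ○(change → item)) is true there.

Yes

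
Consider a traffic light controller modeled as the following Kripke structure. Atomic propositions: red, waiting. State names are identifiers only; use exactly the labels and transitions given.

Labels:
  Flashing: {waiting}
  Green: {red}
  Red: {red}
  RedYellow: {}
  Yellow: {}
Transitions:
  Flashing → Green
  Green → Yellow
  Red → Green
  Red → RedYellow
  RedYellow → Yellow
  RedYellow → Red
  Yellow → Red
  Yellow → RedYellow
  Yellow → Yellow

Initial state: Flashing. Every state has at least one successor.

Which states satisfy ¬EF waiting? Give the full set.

States satisfying waiting: {Flashing}.
States satisfying EF waiting: {Flashing}.
States satisfying ¬EF waiting: {Green, Red, RedYellow, Yellow}.

{Green, Red, RedYellow, Yellow}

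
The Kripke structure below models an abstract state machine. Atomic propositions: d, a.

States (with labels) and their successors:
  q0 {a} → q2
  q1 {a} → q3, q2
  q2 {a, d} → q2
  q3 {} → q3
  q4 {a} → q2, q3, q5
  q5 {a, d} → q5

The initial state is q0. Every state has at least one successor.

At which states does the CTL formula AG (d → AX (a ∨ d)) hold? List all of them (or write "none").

{q0, q1, q2, q3, q4, q5}

States satisfying d → AX (a ∨ d): {q0, q1, q2, q3, q4, q5}.
States satisfying AG (d → AX (a ∨ d)): {q0, q1, q2, q3, q4, q5}.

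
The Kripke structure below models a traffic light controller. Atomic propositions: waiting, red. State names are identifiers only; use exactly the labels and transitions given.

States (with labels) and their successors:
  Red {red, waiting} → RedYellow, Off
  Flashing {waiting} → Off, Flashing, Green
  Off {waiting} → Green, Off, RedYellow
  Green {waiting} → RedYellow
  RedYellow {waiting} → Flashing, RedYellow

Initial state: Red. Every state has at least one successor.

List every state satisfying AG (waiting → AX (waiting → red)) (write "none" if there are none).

none

States satisfying waiting → AX (waiting → red): ∅.
States satisfying AG (waiting → AX (waiting → red)): ∅.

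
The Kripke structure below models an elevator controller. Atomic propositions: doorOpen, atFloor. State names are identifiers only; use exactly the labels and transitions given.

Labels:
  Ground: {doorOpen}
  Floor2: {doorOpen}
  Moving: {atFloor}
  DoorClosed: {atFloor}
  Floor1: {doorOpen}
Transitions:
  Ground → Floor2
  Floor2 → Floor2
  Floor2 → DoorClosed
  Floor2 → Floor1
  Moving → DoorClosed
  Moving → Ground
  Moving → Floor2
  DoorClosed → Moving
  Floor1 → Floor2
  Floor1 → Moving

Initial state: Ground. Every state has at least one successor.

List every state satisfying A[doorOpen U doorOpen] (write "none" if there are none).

States satisfying doorOpen: {Ground, Floor2, Floor1}.
States satisfying A[doorOpen U doorOpen]: {Ground, Floor2, Floor1}.

{Ground, Floor2, Floor1}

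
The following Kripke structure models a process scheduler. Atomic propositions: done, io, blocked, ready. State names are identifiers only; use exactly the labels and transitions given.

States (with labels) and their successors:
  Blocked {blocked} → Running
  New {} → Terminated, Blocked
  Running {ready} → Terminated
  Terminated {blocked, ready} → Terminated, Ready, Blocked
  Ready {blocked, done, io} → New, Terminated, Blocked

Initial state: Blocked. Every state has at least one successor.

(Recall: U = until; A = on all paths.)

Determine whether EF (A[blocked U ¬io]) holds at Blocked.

Satisfied

States satisfying A[blocked U ¬io]: {Blocked, New, Running, Terminated, Ready}.
States satisfying EF (A[blocked U ¬io]): {Blocked, New, Running, Terminated, Ready}.
Some path from Blocked reaches a state where A[blocked U ¬io] holds.
Blocked ∈ Sat(EF (A[blocked U ¬io])).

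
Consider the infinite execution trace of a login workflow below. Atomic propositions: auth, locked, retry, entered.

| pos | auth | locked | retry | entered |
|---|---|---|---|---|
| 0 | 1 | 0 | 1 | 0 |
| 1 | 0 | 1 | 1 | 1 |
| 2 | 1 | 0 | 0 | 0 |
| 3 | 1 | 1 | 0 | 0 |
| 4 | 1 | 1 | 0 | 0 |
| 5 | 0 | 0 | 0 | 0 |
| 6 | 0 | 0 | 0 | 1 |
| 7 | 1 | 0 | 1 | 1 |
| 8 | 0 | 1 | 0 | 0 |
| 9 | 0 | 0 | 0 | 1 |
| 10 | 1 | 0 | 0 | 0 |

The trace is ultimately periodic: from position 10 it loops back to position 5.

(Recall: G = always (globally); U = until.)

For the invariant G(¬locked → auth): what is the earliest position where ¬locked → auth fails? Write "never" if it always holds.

Check ¬locked → auth at each position in order: 0 ✓, 1 ✓, 2 ✓, 3 ✓, 4 ✓.
At position 5 the labels are {}, so ¬locked → auth is false there. This is the first violation.

5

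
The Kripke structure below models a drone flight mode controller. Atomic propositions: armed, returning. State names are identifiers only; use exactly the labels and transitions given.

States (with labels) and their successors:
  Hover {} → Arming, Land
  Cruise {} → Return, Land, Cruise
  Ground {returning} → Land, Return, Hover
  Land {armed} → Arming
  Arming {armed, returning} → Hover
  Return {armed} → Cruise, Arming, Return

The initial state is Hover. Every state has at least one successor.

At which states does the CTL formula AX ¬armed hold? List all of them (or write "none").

States satisfying ¬armed: {Hover, Cruise, Ground}.
States satisfying AX ¬armed: {Arming}.

{Arming}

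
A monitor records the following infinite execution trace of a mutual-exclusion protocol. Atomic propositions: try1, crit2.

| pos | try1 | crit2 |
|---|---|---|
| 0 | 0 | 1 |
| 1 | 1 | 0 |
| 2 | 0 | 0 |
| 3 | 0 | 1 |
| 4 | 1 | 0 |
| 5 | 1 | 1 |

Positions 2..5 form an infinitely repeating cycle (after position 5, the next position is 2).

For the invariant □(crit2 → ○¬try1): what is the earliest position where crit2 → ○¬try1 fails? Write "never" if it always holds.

0

At position 0 the labels are {crit2} and the next position 1 has {try1}, so crit2 → ○¬try1 is false there. This is the first violation.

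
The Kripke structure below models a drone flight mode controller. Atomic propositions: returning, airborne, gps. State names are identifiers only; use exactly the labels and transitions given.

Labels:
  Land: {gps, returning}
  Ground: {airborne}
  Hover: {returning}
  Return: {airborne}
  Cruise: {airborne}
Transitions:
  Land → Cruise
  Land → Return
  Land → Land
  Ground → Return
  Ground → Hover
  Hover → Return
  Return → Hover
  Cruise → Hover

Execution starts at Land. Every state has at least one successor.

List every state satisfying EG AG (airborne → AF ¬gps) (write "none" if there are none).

States satisfying AG (airborne → AF ¬gps): {Land, Ground, Hover, Return, Cruise}.
States satisfying EG AG (airborne → AF ¬gps): {Land, Ground, Hover, Return, Cruise}.

{Land, Ground, Hover, Return, Cruise}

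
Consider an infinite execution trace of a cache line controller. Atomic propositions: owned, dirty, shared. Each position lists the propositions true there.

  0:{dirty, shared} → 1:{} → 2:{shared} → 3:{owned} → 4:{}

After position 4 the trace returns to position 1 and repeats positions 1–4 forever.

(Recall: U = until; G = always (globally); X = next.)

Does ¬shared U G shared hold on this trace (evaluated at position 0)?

Walking from position 0: at position 0, G shared has not yet held and ¬shared fails, so ¬shared U G shared is false.

No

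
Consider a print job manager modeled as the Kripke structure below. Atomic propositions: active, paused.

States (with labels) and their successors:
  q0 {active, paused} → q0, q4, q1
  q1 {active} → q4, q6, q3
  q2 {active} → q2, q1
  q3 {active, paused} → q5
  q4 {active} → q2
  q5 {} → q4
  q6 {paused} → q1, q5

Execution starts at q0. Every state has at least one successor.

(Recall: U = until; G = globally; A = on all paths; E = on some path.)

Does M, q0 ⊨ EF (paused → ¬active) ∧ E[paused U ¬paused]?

Satisfied

States satisfying paused → ¬active: {q1, q2, q4, q5, q6}.
States satisfying EF (paused → ¬active): {q0, q1, q2, q3, q4, q5, q6}.
States satisfying paused: {q0, q3, q6}.
States satisfying ¬paused: {q1, q2, q4, q5}.
States satisfying E[paused U ¬paused]: {q0, q1, q2, q3, q4, q5, q6}.
States satisfying EF (paused → ¬active) ∧ E[paused U ¬paused]: {q0, q1, q2, q3, q4, q5, q6}.
q0 ∈ Sat(EF (paused → ¬active) ∧ E[paused U ¬paused]).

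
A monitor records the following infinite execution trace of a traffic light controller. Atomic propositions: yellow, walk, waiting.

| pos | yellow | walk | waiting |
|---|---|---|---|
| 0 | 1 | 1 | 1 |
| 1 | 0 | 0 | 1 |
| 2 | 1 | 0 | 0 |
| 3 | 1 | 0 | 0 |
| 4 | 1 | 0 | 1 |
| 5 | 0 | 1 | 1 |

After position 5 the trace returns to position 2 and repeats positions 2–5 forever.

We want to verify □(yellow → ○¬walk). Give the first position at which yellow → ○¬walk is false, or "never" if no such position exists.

Check yellow → ○¬walk at each position in order: 0 ✓, 1 ✓, 2 ✓, 3 ✓.
At position 4 the labels are {waiting, yellow} and the next position 5 has {waiting, walk}, so yellow → ○¬walk is false there. This is the first violation.

4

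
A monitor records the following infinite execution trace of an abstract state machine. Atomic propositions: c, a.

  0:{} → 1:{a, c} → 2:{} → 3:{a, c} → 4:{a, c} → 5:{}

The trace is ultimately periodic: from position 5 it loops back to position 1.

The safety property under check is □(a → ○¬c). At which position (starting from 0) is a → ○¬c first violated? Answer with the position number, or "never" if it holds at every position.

3

Check a → ○¬c at each position in order: 0 ✓, 1 ✓, 2 ✓.
At position 3 the labels are {a, c} and the next position 4 has {a, c}, so a → ○¬c is false there. This is the first violation.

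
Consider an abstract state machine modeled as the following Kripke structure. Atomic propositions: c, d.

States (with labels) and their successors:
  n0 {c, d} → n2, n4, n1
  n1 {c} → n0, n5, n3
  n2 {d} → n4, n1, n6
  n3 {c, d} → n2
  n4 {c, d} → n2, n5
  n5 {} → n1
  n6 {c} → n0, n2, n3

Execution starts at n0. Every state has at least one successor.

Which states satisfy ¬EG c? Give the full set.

{n2, n3, n4, n5}

States satisfying c: {n0, n1, n3, n4, n6}.
States satisfying EG c: {n0, n1, n6}.
States satisfying ¬EG c: {n2, n3, n4, n5}.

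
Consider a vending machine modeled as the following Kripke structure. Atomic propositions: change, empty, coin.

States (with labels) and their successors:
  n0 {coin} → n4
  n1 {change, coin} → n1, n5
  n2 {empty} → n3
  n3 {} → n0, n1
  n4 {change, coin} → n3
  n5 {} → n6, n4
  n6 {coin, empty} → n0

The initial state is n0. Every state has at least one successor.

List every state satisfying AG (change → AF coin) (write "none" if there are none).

{n0, n1, n2, n3, n4, n5, n6}

States satisfying change → AF coin: {n0, n1, n2, n3, n4, n5, n6}.
States satisfying AG (change → AF coin): {n0, n1, n2, n3, n4, n5, n6}.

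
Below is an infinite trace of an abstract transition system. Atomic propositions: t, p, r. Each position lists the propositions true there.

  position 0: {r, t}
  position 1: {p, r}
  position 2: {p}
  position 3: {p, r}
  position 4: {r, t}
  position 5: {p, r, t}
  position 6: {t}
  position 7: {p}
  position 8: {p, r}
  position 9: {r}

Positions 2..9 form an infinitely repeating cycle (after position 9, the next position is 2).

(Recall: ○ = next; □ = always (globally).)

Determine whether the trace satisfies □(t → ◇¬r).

t → ◇¬r holds at every position 0..9, and those are all positions ever visited, so □(t → ◇¬r) holds.
Positions where t holds: 0, 4, 5, 6.
Check ◇¬r at each: 0→ok, 4→ok, 5→ok, 6→ok.

Holds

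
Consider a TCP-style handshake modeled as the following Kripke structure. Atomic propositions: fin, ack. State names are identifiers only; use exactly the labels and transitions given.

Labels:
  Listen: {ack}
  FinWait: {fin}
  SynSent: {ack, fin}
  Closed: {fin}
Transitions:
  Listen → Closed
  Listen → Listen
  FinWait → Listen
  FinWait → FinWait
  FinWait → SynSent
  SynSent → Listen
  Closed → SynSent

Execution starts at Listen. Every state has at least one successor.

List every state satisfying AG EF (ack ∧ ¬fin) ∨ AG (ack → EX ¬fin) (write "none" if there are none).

States satisfying EF (ack ∧ ¬fin): {Listen, FinWait, SynSent, Closed}.
States satisfying AG EF (ack ∧ ¬fin): {Listen, FinWait, SynSent, Closed}.
States satisfying ack → EX ¬fin: {Listen, FinWait, SynSent, Closed}.
States satisfying AG (ack → EX ¬fin): {Listen, FinWait, SynSent, Closed}.
States satisfying AG EF (ack ∧ ¬fin) ∨ AG (ack → EX ¬fin): {Listen, FinWait, SynSent, Closed}.

{Listen, FinWait, SynSent, Closed}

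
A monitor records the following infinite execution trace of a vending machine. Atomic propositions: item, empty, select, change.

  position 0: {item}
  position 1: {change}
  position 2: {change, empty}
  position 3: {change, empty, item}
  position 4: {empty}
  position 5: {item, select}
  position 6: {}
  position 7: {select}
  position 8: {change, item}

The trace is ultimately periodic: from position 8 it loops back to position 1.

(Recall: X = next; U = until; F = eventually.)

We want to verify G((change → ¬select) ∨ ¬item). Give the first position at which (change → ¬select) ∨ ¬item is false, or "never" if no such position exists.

never

(change → ¬select) ∨ ¬item holds at every position 0..8, and those are all the positions the trace ever visits, so the invariant G((change → ¬select) ∨ ¬item) is never violated.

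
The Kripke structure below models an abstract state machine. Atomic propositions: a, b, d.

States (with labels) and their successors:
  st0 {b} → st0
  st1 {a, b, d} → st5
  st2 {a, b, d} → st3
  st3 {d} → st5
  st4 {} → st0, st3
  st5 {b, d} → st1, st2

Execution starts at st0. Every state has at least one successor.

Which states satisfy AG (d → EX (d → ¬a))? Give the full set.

States satisfying d → EX (d → ¬a): {st0, st1, st2, st3, st4}.
States satisfying AG (d → EX (d → ¬a)): {st0}.

{st0}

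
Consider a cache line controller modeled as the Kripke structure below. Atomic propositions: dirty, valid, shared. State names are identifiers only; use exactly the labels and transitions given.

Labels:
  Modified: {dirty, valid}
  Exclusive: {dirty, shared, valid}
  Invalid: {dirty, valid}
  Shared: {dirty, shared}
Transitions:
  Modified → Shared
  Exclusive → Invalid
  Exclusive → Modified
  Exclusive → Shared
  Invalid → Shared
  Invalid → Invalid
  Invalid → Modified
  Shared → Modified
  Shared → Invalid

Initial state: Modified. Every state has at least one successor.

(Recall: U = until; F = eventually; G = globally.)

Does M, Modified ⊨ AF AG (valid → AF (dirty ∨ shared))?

Yes

States satisfying AG (valid → AF (dirty ∨ shared)): {Modified, Exclusive, Invalid, Shared}.
States satisfying AF AG (valid → AF (dirty ∨ shared)): {Modified, Exclusive, Invalid, Shared}.
Modified ∈ Sat(AF AG (valid → AF (dirty ∨ shared))).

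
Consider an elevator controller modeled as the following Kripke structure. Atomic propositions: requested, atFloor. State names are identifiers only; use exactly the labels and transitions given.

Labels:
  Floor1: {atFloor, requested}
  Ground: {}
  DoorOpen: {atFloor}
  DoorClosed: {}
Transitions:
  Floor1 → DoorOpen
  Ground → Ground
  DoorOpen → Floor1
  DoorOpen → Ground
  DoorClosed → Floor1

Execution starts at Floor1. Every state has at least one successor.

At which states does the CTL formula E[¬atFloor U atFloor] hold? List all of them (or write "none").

States satisfying ¬atFloor: {Ground, DoorClosed}.
States satisfying atFloor: {Floor1, DoorOpen}.
States satisfying E[¬atFloor U atFloor]: {Floor1, DoorOpen, DoorClosed}.

{Floor1, DoorOpen, DoorClosed}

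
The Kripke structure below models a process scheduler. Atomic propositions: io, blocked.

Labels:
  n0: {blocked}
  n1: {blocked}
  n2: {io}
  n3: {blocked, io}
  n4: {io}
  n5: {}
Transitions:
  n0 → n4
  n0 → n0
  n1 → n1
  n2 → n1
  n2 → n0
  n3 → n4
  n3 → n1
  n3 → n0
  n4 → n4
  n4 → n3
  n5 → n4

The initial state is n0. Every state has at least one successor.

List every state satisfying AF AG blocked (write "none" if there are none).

{n1}

States satisfying AG blocked: {n1}.
States satisfying AF AG blocked: {n1}.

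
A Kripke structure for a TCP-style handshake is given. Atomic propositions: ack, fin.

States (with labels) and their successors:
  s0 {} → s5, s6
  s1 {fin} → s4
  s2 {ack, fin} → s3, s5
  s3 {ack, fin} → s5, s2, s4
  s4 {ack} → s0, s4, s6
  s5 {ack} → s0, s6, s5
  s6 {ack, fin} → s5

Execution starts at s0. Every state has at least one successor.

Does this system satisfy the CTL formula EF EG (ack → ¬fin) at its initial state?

Satisfied

States satisfying EG (ack → ¬fin): {s0, s1, s4, s5}.
States satisfying EF EG (ack → ¬fin): {s0, s1, s2, s3, s4, s5, s6}.
Some path from s0 reaches a state where EG (ack → ¬fin) holds.
s0 ∈ Sat(EF EG (ack → ¬fin)).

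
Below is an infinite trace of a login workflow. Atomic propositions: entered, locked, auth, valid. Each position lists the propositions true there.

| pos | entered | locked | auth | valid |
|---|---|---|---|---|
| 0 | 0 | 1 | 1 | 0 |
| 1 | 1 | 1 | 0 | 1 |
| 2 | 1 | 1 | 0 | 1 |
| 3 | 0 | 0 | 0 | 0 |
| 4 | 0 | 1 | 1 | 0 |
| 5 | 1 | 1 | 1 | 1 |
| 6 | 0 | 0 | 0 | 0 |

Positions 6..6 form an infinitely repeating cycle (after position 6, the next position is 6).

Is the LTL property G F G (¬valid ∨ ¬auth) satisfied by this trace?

Satisfied

F G (¬valid ∨ ¬auth) holds at every position 0..6, and those are all positions ever visited, so G F G (¬valid ∨ ¬auth) holds.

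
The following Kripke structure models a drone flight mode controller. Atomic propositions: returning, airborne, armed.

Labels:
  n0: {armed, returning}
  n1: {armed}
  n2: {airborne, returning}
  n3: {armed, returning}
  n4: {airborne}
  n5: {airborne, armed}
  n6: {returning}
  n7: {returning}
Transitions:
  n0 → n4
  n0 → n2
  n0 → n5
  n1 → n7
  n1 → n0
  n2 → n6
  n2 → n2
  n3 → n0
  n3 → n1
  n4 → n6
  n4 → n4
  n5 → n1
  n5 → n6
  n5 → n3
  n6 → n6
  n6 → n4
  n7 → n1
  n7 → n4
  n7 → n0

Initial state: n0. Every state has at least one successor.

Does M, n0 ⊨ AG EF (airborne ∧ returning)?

States satisfying EF (airborne ∧ returning): {n0, n1, n2, n3, n5, n7}.
States satisfying AG EF (airborne ∧ returning): ∅.
n4 is reachable from n0 and violates EF (airborne ∧ returning), so AG fails at n0.
n0 ∉ Sat(AG EF (airborne ∧ returning)).

Violated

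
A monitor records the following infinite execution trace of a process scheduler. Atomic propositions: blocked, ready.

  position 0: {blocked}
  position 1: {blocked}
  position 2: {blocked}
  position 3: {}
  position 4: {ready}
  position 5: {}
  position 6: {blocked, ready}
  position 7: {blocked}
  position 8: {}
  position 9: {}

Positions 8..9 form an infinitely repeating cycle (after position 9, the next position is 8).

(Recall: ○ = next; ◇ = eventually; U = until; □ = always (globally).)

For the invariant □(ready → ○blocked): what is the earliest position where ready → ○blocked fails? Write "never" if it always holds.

4

Check ready → ○blocked at each position in order: 0 ✓, 1 ✓, 2 ✓, 3 ✓.
At position 4 the labels are {ready} and the next position 5 has {}, so ready → ○blocked is false there. This is the first violation.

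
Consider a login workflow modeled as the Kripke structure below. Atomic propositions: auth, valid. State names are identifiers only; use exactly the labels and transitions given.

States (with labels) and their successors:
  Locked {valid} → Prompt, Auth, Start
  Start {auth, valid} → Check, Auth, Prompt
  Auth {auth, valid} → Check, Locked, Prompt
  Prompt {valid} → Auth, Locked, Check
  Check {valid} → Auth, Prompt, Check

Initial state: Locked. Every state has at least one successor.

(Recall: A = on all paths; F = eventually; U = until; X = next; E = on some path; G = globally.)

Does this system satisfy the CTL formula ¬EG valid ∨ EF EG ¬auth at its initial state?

States satisfying valid: {Locked, Start, Auth, Prompt, Check}.
States satisfying EG valid: {Locked, Start, Auth, Prompt, Check}.
States satisfying ¬EG valid: ∅.
States satisfying EG ¬auth: {Locked, Prompt, Check}.
States satisfying EF EG ¬auth: {Locked, Start, Auth, Prompt, Check}.
States satisfying ¬EG valid ∨ EF EG ¬auth: {Locked, Start, Auth, Prompt, Check}.
Locked ∈ Sat(¬EG valid ∨ EF EG ¬auth).

Holds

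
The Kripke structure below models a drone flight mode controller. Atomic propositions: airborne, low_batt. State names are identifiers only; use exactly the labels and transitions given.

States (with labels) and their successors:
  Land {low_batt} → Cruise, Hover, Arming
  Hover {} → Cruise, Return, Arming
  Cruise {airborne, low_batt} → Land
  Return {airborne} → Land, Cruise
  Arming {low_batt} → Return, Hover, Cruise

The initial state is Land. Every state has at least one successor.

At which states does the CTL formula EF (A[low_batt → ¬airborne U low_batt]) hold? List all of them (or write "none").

States satisfying A[low_batt → ¬airborne U low_batt]: {Land, Hover, Cruise, Return, Arming}.
States satisfying EF (A[low_batt → ¬airborne U low_batt]): {Land, Hover, Cruise, Return, Arming}.

{Land, Hover, Cruise, Return, Arming}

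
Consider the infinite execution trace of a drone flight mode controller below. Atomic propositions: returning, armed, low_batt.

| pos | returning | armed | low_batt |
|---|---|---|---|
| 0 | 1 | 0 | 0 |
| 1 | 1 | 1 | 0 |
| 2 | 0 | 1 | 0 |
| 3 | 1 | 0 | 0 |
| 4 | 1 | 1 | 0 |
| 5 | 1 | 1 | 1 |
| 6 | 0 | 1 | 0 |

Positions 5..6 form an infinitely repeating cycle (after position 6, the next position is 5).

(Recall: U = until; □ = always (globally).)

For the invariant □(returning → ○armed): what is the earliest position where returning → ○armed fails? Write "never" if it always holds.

returning → ○armed holds at every position 0..6, and those are all the positions the trace ever visits, so the invariant □(returning → ○armed) is never violated.

never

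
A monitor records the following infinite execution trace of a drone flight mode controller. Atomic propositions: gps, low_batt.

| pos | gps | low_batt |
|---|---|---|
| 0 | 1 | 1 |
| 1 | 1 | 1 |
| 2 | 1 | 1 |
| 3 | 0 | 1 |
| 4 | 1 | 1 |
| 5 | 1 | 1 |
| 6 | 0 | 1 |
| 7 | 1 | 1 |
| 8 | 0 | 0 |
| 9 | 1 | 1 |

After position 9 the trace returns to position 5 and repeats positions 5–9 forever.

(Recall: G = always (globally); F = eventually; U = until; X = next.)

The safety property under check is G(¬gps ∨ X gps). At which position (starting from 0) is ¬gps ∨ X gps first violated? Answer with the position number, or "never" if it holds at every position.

2

Check ¬gps ∨ X gps at each position in order: 0 ✓, 1 ✓.
At position 2 the labels are {gps, low_batt} and the next position 3 has {low_batt}, so ¬gps ∨ X gps is false there. This is the first violation.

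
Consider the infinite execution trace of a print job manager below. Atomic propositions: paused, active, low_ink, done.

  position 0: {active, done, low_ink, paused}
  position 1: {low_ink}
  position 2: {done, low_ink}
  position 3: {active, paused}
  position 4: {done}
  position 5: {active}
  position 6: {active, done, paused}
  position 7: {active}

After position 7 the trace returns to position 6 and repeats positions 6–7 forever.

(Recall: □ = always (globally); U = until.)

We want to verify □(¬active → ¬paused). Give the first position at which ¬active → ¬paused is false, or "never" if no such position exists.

never

¬active → ¬paused holds at every position 0..7, and those are all the positions the trace ever visits, so the invariant □(¬active → ¬paused) is never violated.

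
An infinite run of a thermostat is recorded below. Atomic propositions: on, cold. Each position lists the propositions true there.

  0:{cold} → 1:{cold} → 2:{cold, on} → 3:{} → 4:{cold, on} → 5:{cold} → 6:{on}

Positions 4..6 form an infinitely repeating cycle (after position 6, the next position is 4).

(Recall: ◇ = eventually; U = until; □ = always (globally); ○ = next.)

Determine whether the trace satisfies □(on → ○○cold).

No

on → ○○cold must hold at every position from 0 onward. It fails at position 4, so □(on → ○○cold) is false.
Positions where on holds: 2, 4, 6.
Check ○○cold at each: 2→ok, 4→fails, 6→ok.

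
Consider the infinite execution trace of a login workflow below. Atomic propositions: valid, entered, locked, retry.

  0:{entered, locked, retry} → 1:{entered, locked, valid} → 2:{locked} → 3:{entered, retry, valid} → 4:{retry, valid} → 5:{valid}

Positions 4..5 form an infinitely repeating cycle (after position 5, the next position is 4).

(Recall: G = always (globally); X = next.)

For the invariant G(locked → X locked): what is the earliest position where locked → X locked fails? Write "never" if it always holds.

2

Check locked → X locked at each position in order: 0 ✓, 1 ✓.
At position 2 the labels are {locked} and the next position 3 has {entered, retry, valid}, so locked → X locked is false there. This is the first violation.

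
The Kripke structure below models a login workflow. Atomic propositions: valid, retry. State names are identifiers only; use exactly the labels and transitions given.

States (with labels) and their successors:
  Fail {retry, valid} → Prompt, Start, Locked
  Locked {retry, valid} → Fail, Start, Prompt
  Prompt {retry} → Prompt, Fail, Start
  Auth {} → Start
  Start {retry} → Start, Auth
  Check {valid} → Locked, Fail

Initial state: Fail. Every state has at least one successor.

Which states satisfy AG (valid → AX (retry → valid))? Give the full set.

{Auth, Start}

States satisfying valid → AX (retry → valid): {Prompt, Auth, Start, Check}.
States satisfying AG (valid → AX (retry → valid)): {Auth, Start}.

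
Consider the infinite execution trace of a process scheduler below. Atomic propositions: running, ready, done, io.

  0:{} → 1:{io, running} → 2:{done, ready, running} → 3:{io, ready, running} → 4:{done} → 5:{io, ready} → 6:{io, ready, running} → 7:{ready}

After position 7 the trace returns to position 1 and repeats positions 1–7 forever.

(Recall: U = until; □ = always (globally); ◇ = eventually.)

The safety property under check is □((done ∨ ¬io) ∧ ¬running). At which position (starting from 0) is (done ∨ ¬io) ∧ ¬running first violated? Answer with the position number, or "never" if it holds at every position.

Check (done ∨ ¬io) ∧ ¬running at each position in order: 0 ✓.
At position 1 the labels are {io, running}, so (done ∨ ¬io) ∧ ¬running is false there. This is the first violation.

1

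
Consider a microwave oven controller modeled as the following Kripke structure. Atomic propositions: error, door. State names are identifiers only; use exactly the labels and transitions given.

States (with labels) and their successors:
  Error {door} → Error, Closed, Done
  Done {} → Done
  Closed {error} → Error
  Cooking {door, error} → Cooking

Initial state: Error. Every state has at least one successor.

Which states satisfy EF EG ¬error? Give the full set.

{Error, Done, Closed}

States satisfying EG ¬error: {Error, Done}.
States satisfying EF EG ¬error: {Error, Done, Closed}.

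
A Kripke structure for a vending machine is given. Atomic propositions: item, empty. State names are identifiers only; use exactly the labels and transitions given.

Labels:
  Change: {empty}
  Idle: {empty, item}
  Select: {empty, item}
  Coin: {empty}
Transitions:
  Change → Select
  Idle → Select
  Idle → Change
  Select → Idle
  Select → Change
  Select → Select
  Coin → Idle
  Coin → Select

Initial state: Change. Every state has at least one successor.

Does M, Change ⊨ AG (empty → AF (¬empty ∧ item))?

States satisfying empty → AF (¬empty ∧ item): ∅.
States satisfying AG (empty → AF (¬empty ∧ item)): ∅.
Change is reachable from Change and violates empty → AF (¬empty ∧ item), so AG fails at Change.
Change ∉ Sat(AG (empty → AF (¬empty ∧ item))).

No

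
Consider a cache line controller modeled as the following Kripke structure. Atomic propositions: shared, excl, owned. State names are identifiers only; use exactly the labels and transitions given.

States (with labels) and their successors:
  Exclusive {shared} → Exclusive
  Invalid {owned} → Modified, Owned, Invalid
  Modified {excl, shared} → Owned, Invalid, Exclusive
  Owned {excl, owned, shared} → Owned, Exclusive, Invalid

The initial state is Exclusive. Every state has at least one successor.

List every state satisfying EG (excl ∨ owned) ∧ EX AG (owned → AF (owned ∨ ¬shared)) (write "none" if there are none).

States satisfying excl ∨ owned: {Invalid, Modified, Owned}.
States satisfying EG (excl ∨ owned): {Invalid, Modified, Owned}.
States satisfying AG (owned → AF (owned ∨ ¬shared)): {Exclusive, Invalid, Modified, Owned}.
States satisfying EX AG (owned → AF (owned ∨ ¬shared)): {Exclusive, Invalid, Modified, Owned}.
States satisfying EG (excl ∨ owned) ∧ EX AG (owned → AF (owned ∨ ¬shared)): {Invalid, Modified, Owned}.

{Invalid, Modified, Owned}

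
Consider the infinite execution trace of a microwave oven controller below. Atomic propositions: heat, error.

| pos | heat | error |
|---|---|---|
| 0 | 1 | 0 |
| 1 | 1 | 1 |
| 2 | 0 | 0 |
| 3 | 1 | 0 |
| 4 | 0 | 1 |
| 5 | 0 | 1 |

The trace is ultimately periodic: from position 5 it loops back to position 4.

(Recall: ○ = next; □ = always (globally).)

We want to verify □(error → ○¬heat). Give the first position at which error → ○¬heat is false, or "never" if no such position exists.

error → ○¬heat holds at every position 0..5, and those are all the positions the trace ever visits, so the invariant □(error → ○¬heat) is never violated.

never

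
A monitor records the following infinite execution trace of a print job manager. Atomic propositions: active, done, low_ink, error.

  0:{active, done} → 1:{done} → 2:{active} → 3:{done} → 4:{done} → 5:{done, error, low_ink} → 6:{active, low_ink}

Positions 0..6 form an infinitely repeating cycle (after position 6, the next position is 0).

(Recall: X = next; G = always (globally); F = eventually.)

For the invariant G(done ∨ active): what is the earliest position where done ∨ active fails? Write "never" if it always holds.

done ∨ active holds at every position 0..6, and those are all the positions the trace ever visits, so the invariant G(done ∨ active) is never violated.

never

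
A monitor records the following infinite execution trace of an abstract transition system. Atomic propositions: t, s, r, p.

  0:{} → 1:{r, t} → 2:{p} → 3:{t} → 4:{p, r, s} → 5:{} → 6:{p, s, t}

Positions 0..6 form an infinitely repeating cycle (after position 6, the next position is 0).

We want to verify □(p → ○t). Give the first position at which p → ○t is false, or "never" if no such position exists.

4

Check p → ○t at each position in order: 0 ✓, 1 ✓, 2 ✓, 3 ✓.
At position 4 the labels are {p, r, s} and the next position 5 has {}, so p → ○t is false there. This is the first violation.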